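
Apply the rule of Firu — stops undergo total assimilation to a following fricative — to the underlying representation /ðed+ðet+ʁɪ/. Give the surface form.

/d/ is the segment targeted by the rule; it sits immediately before /ð/, so it assimilates completely and surfaces as [ð].
The same rule applies at the second boundary: /t/ → [ʁ] next to /ʁ/.

[ðeððeʁʁɪ]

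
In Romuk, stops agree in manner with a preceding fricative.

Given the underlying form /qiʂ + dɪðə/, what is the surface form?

[qiʂzɪðə]

The rule targets /d/ (voiced alveolar stop), which sits after the trigger /ʂ/ (fricative).
The voiced alveolar fricative is [z], so /d/ → [z].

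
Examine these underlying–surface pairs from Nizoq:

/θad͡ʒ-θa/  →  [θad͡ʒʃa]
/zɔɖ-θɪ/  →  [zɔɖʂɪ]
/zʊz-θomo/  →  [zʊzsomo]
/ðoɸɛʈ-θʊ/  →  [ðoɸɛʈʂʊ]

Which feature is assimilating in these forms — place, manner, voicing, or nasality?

The segment that alternates is /θ/, which surfaces as [ʃ] when adjacent to /d͡ʒ/.
The change dental → postalveolar matches the place of the preceding /d͡ʒ/, identifying this as place assimilation.
Checking the remaining alternations: /θ/ → [ʂ] after /ɖ/ (dental → retroflex, matching retroflex); /θ/ → [s] after /z/ (dental → alveolar, matching alveolar); /θ/ → [ʂ] after /ʈ/ (dental → retroflex, matching retroflex) — only place changes, and always toward the preceding segment.

place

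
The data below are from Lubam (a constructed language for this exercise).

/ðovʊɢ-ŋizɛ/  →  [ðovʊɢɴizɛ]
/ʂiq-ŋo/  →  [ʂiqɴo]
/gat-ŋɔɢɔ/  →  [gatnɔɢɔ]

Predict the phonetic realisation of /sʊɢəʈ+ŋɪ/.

The data show progressive place assimilation: /ŋ/ → [ɴ] after /ɢ/; /ŋ/ → [ɴ] after /q/; /ŋ/ → [n] after /t/. In each pair only place changes, matching the preceding consonant, while manner and voice stay constant.
The rule targets /ŋ/ (voiced velar nasal), which sits after the trigger /ʈ/ (retroflex).
A voiced retroflex nasal is [ɳ], so the surface segment is [ɳ].

[sʊɢəʈɳɪ]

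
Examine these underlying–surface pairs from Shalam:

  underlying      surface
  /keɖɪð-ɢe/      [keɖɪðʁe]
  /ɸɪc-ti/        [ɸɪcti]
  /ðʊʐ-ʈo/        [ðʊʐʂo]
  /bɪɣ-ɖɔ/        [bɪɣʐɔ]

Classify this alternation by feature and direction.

progressive manner assimilation

Comparing underlying and surface forms, /ɢ/ → [ʁ] is the alternation; the neighbouring /ð/ is constant.
/ɢ/ is a stop while /ð/ is a fricative; the output [ʁ] is a fricative, matching the trigger — so the feature that spreads is manner.
Place and voice are unchanged, so the assimilation is partial, not total.
The same holds elsewhere in the data: /ʈ/ → [ʂ] after /ʐ/ (stop → fricative, matching a fricative); /ɖ/ → [ʐ] after /ɣ/ (stop → fricative, matching a fricative) — only manner changes, and always toward the preceding segment.
No alternation appears in [ɸɪcti]: there the adjacent consonants already agree in manner (/t/ and /c/ are both stops), so this form is consistent with the same rule.
The trigger is the preceding segment, so the direction is progressive (perseverative).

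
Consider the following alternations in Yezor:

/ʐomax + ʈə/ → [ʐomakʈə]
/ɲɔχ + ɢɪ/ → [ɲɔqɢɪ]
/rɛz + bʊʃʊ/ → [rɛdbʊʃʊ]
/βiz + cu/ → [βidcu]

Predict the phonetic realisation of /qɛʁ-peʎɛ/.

[qɛɢpeʎɛ]

The data show regressive manner assimilation: /x/ → [k] before /ʈ/; /χ/ → [q] before /ɢ/; /z/ → [d] before /b/; /z/ → [d] before /c/. In each pair only manner changes, matching the following consonant, while place and voice stay constant.
/ʁ/ is a voiced uvular fricative. The following trigger /p/ is a stop, so /ʁ/ must become a stop as well.
The voiced uvular stop is [ɢ], so /ʁ/ → [ɢ].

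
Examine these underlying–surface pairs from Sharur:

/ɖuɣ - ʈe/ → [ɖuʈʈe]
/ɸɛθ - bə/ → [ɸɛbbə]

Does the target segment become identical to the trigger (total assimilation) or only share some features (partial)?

Comparing underlying and surface forms, /ɣ/ → [ʈ] is the alternation; the neighbouring /ʈ/ is constant.
The output [ʈ] is identical to the trigger /ʈ/ — every feature (place, manner, voicing) has been copied — so this is total assimilation.
The remaining alternation confirms this: /θ/ → [b] before /b/ — in each case the output is a copy of the following consonant.

total assimilation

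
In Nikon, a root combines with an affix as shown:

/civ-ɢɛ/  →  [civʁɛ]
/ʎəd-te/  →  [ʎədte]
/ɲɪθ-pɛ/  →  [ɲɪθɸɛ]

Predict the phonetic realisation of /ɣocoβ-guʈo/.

[ɣocoβɣuʈo]

The data show progressive manner assimilation: /ɢ/ → [ʁ] after /v/; /p/ → [ɸ] after /θ/. In each pair only manner changes, matching the preceding consonant, while place and voice stay constant.
Nothing changes in [ʎədte]: there the adjacent consonants already agree in manner (/t/ and /d/ are both stops), so this form is consistent with the same rule.
The rule targets /g/ (voiced velar stop), which sits after the trigger /β/ (fricative).
A voiced velar fricative is [ɣ], so the surface segment is [ɣ].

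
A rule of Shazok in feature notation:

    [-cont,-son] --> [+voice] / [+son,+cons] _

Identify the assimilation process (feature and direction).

The target ([-cont,-son], stops) acquires [+voice] next to a sonorant consonant ([+son,+cons]) — it takes on the voicing of its neighbour, so the feature that spreads is voicing.
The conditioning segment sits to the left of the focus bar, meaning the trigger precedes the segment that changes — progressive assimilation.

progressive voicing assimilation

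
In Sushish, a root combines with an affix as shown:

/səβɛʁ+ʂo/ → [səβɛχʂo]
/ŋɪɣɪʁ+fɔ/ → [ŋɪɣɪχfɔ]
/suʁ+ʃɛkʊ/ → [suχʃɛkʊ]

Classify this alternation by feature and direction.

Comparing underlying and surface forms, /ʁ/ → [χ] is the alternation; the neighbouring /ʂ/ is constant.
The change voiced → voiceless matches the voicing of the following /ʂ/, identifying this as voicing assimilation.
Place and manner are unchanged, so the assimilation is partial, not total.
Checking the remaining alternations: /ʁ/ → [χ] before /f/ (voiced → voiceless, matching voiceless); /ʁ/ → [χ] before /ʃ/ (voiced → voiceless, matching voiceless) — only voicing changes, and always toward the following segment.
Since the segment that changes precedes the conditioning segment, the assimilation is regressive.

regressive voicing assimilation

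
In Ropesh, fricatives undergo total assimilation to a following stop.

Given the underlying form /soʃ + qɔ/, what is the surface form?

[soqqɔ]

/ʃ/ is the segment targeted by the rule; it sits immediately before /q/, so it assimilates completely and surfaces as [q].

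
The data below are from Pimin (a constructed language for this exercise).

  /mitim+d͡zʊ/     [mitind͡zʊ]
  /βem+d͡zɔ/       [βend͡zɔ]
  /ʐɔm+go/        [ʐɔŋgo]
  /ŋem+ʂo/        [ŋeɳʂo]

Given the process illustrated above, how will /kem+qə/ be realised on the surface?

The data show regressive place assimilation: /m/ → [n] before /d͡z/; /m/ → [ŋ] before /g/; /m/ → [ɳ] before /ʂ/. In each pair only place changes, matching the following consonant, while manner and voice stay constant.
/m/ is a voiced bilabial nasal. The following trigger /q/ is uvular, so /m/ must become uvular as well.
The voiced uvular nasal is [ɴ], so /m/ → [ɴ].

[keɴqə]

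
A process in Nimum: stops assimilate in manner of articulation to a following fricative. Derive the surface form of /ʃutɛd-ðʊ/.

The rule targets /d/ (voiced alveolar stop), which sits before the trigger /ð/ (fricative).
A voiced alveolar fricative is [z], so the surface segment is [z].

[ʃutɛzðʊ]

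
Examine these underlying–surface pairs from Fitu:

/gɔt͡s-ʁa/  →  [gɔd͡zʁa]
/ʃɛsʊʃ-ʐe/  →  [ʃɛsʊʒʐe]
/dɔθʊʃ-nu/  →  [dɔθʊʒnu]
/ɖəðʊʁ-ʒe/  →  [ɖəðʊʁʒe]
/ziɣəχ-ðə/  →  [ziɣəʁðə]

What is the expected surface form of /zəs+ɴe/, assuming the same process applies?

[zəzɴe]

The data show regressive voicing assimilation: /t͡s/ → [d͡z] before /ʁ/; /ʃ/ → [ʒ] before /ʐ/; /ʃ/ → [ʒ] before /n/; /χ/ → [ʁ] before /ð/. In each pair only voicing changes, matching the following consonant, while place and manner stay constant.
No alternation appears in [ɖəðʊʁʒe]: there the adjacent consonants already agree in voicing (/ʁ/ and /ʒ/ are both voiced), so this form is consistent with the same rule.
/s/ is a voiceless alveolar fricative. The following trigger /ɴ/ is voiced, so /s/ must become voiced as well.
The voiced alveolar fricative is [z], so /s/ → [z].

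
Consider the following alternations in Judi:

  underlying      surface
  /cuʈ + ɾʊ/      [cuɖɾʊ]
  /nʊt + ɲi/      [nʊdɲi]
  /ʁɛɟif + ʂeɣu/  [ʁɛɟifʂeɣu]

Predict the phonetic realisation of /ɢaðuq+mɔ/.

The data show regressive voicing assimilation: /ʈ/ → [ɖ] before /ɾ/; /t/ → [d] before /ɲ/. In each pair only voicing changes, matching the following consonant, while place and manner stay constant.
Nothing changes in [ʁɛɟifʂeɣu]: there the adjacent consonants already agree in voicing (/f/ and /ʂ/ are both voiceless), so this form is consistent with the same rule.
/q/ is a voiceless uvular stop. The following trigger /m/ is voiced, so /q/ must become voiced as well.
Changing only its voicing to voiced gives [ɢ] — the voiced uvular stop.

[ɢaðuɢmɔ]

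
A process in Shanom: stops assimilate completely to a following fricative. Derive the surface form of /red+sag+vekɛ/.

/d/ is the segment targeted by the rule; it sits immediately before /s/, so it assimilates completely and surfaces as [s].
The same rule applies at the second boundary: /g/ → [v] next to /v/.

[ressavvekɛ]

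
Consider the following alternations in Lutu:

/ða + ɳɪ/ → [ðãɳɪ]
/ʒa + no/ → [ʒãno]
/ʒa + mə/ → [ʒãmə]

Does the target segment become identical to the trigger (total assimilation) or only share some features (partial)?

partial assimilation

The vowel /a/ surfaces as nasalised [ã] next to the following nasal /ɳ/ — it has acquired the [+nasal] feature of its neighbour.
Likewise in the remaining data: /a/ → [ã] before /n/; /a/ → [ã] before /m/ — each time a vowel is nasalised next to a following nasal.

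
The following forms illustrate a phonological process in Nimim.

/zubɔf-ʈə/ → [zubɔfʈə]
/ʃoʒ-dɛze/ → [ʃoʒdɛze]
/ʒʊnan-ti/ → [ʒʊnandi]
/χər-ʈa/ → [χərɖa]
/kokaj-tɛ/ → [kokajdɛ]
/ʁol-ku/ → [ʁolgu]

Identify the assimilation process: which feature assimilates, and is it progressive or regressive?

progressive voicing assimilation

The segment that alternates is /t/, which surfaces as [d] when adjacent to /n/.
/t/ is voiceless while /n/ is voiced; the output [d] is voiced, matching the trigger — so the feature that spreads is voicing.
Place and manner are unchanged, so the assimilation is partial, not total.
The same holds elsewhere in the data: /ʈ/ → [ɖ] after /r/ (voiceless → voiced, matching voiced); /t/ → [d] after /j/ (voiceless → voiced, matching voiced); /k/ → [g] after /l/ (voiceless → voiced, matching voiced) — only voicing changes, and always toward the preceding segment.
No alternation appears in [zubɔfʈə], [ʃoʒdɛze]: there the adjacent consonants already agree in voicing (/ʈ/ and /f/ are both voiceless; /d/ and /ʒ/ are both voiced), so these forms are consistent with the same rule.
Since the segment that changes follows the conditioning segment, the assimilation is progressive.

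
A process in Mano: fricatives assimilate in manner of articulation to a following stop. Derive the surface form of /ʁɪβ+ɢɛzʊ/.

The rule targets /β/ (voiced bilabial fricative), which sits before the trigger /ɢ/ (stop).
Changing only its manner to stop gives [b] — the voiced bilabial stop.

[ʁɪbɢɛzʊ]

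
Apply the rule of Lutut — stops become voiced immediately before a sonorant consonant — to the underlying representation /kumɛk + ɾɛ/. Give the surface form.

The rule targets /k/ (voiceless velar stop), which sits before the trigger /ɾ/ (voiced).
The voiced velar stop is [g], so /k/ → [g].

[kumɛgɾɛ]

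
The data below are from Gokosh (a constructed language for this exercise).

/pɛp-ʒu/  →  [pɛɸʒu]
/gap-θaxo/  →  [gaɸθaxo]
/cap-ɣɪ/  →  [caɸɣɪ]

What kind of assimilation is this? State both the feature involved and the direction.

regressive manner assimilation

Comparing underlying and surface forms, /p/ → [ɸ] is the alternation; the neighbouring /ʒ/ is constant.
/p/ is a stop while /ʒ/ is a fricative; the output [ɸ] is a fricative, matching the trigger — so the feature that spreads is manner.
Place and voice are unchanged, so the assimilation is partial, not total.
Checking the remaining alternations: /p/ → [ɸ] before /θ/ (stop → fricative, matching a fricative); /p/ → [ɸ] before /ɣ/ (stop → fricative, matching a fricative) — only manner changes, and always toward the following segment.
Since the segment that changes precedes the conditioning segment, the assimilation is regressive.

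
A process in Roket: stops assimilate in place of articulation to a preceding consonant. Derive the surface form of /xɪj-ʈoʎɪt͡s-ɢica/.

[xɪjcoʎɪt͡sdica]

The rule targets /ʈ/ (voiceless retroflex stop), which sits after the trigger /j/ (palatal).
Changing only its place to palatal gives [c] — the voiceless palatal stop.
At the second juncture, /ɢ/ likewise becomes [d] adjacent to /t͡s/.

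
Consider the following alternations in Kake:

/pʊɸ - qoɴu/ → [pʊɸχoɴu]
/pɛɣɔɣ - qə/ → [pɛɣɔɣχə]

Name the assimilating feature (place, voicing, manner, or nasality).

manner

The segment that alternates is /q/, which surfaces as [χ] when adjacent to /ɸ/.
The change stop → fricative matches the manner of the preceding /ɸ/, identifying this as manner assimilation.
The same holds elsewhere in the data: /q/ → [χ] after /ɣ/ (stop → fricative, matching a fricative) — only manner changes, and always toward the preceding segment.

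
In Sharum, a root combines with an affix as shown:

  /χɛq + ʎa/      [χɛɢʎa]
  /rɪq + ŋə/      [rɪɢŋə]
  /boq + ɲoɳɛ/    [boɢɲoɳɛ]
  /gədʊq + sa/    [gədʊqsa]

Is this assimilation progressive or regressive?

regressive

The segment that alternates is /q/, which surfaces as [ɢ] when adjacent to /ʎ/.
/q/ is voiceless while /ʎ/ is voiced; the output [ɢ] is voiced, matching the trigger — so the feature that spreads is voicing.
The same holds elsewhere in the data: /q/ → [ɢ] before /ŋ/ (voiceless → voiced, matching voiced); /q/ → [ɢ] before /ɲ/ (voiceless → voiced, matching voiced) — only voicing changes, and always toward the following segment.
No alternation appears in [gədʊqsa]: there the adjacent consonants already agree in voicing (/q/ and /s/ are both voiceless), so this form is consistent with the same rule.
Since the segment that changes precedes the conditioning segment, the assimilation is regressive.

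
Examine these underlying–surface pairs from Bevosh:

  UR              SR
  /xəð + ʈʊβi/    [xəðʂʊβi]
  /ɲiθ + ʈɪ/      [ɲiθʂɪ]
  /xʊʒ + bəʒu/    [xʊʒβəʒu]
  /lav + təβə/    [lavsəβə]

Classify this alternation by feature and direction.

progressive manner assimilation

Underlying /ʈ/ is realised as [ʂ] next to /ð/; /ð/ itself does not change.
/ʈ/ is a stop while /ð/ is a fricative; the output [ʂ] is a fricative, matching the trigger — so the feature that spreads is manner.
Place and voice are unchanged, so the assimilation is partial, not total.
The other alternating forms pattern the same way: /ʈ/ → [ʂ] after /θ/ (stop → fricative, matching a fricative); /b/ → [β] after /ʒ/ (stop → fricative, matching a fricative); /t/ → [s] after /v/ (stop → fricative, matching a fricative) — only manner changes, and always toward the preceding segment.
The trigger is the preceding segment, so the direction is progressive (perseverative).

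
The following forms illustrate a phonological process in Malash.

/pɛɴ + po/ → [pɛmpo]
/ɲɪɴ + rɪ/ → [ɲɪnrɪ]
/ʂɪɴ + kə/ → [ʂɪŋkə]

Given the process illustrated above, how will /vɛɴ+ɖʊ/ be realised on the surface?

[vɛɳɖʊ]

The data show regressive place assimilation: /ɴ/ → [m] before /p/; /ɴ/ → [n] before /r/; /ɴ/ → [ŋ] before /k/. In each pair only place changes, matching the following consonant, while manner and voice stay constant.
/ɴ/ is a voiced uvular nasal. The following trigger /ɖ/ is retroflex, so /ɴ/ must become retroflex as well.
Changing only its place to retroflex gives [ɳ] — the voiced retroflex nasal.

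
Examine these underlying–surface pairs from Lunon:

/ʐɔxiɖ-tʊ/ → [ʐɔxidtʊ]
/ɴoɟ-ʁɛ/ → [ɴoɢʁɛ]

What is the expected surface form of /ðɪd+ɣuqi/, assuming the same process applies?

[ðɪgɣuqi]

The data show regressive place assimilation: /ɖ/ → [d] before /t/; /ɟ/ → [ɢ] before /ʁ/. In each pair only place changes, matching the following consonant, while manner and voice stay constant.
/d/ is a voiced alveolar stop. The following trigger /ɣ/ is velar, so /d/ must become velar as well.
A voiced velar stop is [g], so the surface segment is [g].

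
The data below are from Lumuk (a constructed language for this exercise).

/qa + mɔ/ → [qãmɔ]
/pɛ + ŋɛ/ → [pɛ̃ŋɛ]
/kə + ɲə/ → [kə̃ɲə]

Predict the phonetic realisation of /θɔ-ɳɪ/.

The data show regressive nasality assimilation (vowel nasalisation): /a/ → [ã] before /m/; /ɛ/ → [ɛ̃] before /ŋ/; /ə/ → [ə̃] before /ɲ/ — a vowel is nasalised by an immediately following nasal consonant.
/ɔ/ sits next to the nasal /ɳ/ and is therefore nasalised to [ɔ̃].

[θɔ̃ɳɪ]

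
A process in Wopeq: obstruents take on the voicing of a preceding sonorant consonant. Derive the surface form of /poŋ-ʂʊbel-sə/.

The rule targets /ʂ/ (voiceless retroflex fricative), which sits after the trigger /ŋ/ (voiced).
The voiced retroflex fricative is [ʐ], so /ʂ/ → [ʐ].
The same rule applies at the second boundary: /s/ → [z] next to /l/.

[poŋʐʊbelzə]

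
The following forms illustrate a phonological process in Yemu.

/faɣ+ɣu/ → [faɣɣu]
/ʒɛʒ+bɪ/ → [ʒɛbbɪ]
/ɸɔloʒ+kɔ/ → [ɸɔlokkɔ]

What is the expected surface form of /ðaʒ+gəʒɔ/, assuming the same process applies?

[ðaggəʒɔ]

The data show regressive total assimilation (/ʒ/ → [b] before /b/; /ʒ/ → [k] before /k/): in every case the target segment becomes identical to its following neighbour, copying more than a single feature.
In [faɣɣu] the two consonants at the boundary are already identical (/ɣ/ + /ɣ/), so the rule applies vacuously and nothing changes.
/ʒ/ is the segment targeted by the rule; it sits immediately before /g/, so it assimilates completely and surfaces as [g].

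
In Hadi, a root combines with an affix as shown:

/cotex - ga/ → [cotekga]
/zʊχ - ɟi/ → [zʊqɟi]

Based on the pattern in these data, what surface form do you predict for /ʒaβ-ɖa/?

The data show regressive manner assimilation: /x/ → [k] before /g/; /χ/ → [q] before /ɟ/. In each pair only manner changes, matching the following consonant, while place and voice stay constant.
The rule targets /β/ (voiced bilabial fricative), which sits before the trigger /ɖ/ (stop).
The voiced bilabial stop is [b], so /β/ → [b].

[ʒabɖa]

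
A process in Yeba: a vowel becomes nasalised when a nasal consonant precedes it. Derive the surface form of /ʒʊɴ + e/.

The vowel /e/ is adjacent to the preceding nasal /ɴ/, so it acquires [+nasal] and surfaces as [ẽ].

[ʒʊɴẽ]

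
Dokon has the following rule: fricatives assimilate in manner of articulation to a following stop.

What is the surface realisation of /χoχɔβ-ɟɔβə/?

[χoχɔbɟɔβə]

/β/ is a voiced bilabial fricative. The following trigger /ɟ/ is a stop, so /β/ must become a stop as well.
Changing only its manner to stop gives [b] — the voiced bilabial stop.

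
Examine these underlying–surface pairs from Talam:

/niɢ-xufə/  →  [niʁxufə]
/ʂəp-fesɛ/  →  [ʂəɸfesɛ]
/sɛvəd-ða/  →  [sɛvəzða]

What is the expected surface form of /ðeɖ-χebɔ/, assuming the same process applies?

The data show regressive manner assimilation: /ɢ/ → [ʁ] before /x/; /p/ → [ɸ] before /f/; /d/ → [z] before /ð/. In each pair only manner changes, matching the following consonant, while place and voice stay constant.
/ɖ/ is a voiced retroflex stop. The following trigger /χ/ is a fricative, so /ɖ/ must become a fricative as well.
Changing only its manner to fricative gives [ʐ] — the voiced retroflex fricative.

[ðeʐχebɔ]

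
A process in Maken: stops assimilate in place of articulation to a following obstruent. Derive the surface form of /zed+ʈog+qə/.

[zeɖʈoɢqə]

/d/ is a voiced alveolar stop. The following trigger /ʈ/ is retroflex, so /d/ must become retroflex as well.
The voiced retroflex stop is [ɖ], so /d/ → [ɖ].
The same rule applies at the second boundary: /g/ → [ɢ] next to /q/.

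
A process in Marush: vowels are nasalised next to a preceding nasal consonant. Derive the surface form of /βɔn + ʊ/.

[βɔnʊ̃]

The vowel /ʊ/ is adjacent to the preceding nasal /n/, so it acquires [+nasal] and surfaces as [ʊ̃].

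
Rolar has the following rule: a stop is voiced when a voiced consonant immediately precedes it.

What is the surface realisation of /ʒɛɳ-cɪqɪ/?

[ʒɛɳɟɪqɪ]

The rule targets /c/ (voiceless palatal stop), which sits after the trigger /ɳ/ (voiced).
A voiced palatal stop is [ɟ], so the surface segment is [ɟ].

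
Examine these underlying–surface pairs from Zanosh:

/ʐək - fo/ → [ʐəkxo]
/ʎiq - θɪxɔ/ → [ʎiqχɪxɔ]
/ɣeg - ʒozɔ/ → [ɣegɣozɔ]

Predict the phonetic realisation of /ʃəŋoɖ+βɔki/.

[ʃəŋoɖʐɔki]

The data show progressive place assimilation: /f/ → [x] after /k/; /θ/ → [χ] after /q/; /ʒ/ → [ɣ] after /g/. In each pair only place changes, matching the preceding consonant, while manner and voice stay constant.
/β/ is a voiced bilabial fricative. The preceding trigger /ɖ/ is retroflex, so /β/ must become retroflex as well.
The voiced retroflex fricative is [ʐ], so /β/ → [ʐ].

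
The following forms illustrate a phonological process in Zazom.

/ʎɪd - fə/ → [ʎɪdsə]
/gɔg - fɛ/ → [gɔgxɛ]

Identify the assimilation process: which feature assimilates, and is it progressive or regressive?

progressive place assimilation

The segment that alternates is /f/, which surfaces as [s] when adjacent to /d/.
The change labiodental → alveolar matches the place of the preceding /d/, identifying this as place assimilation.
Manner and voice are unchanged, so the assimilation is partial, not total.
The other alternating form patterns the same way: /f/ → [x] after /g/ (labiodental → velar, matching velar) — only place changes, and always toward the preceding segment.
The trigger is the preceding segment, so the direction is progressive (perseverative).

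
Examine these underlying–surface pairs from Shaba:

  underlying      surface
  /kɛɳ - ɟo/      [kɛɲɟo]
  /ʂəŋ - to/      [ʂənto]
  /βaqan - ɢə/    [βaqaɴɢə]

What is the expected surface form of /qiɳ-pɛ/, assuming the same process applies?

The data show regressive place assimilation: /ɳ/ → [ɲ] before /ɟ/; /ŋ/ → [n] before /t/; /n/ → [ɴ] before /ɢ/. In each pair only place changes, matching the following consonant, while manner and voice stay constant.
The rule targets /ɳ/ (voiced retroflex nasal), which sits before the trigger /p/ (bilabial).
The voiced bilabial nasal is [m], so /ɳ/ → [m].

[qimpɛ]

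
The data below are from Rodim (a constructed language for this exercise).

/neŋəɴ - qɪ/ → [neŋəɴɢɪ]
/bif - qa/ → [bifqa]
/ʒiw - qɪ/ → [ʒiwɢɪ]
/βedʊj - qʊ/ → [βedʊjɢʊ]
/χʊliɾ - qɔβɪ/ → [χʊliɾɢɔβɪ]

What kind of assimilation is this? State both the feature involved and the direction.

Comparing underlying and surface forms, /q/ → [ɢ] is the alternation; the neighbouring /ɴ/ is constant.
/q/ is voiceless while /ɴ/ is voiced; the output [ɢ] is voiced, matching the trigger — so the feature that spreads is voicing.
Place and manner are unchanged, so the assimilation is partial, not total.
The other alternating forms pattern the same way: /q/ → [ɢ] after /w/ (voiceless → voiced, matching voiced); /q/ → [ɢ] after /j/ (voiceless → voiced, matching voiced); /q/ → [ɢ] after /ɾ/ (voiceless → voiced, matching voiced) — only voicing changes, and always toward the preceding segment.
No alternation appears in [bifqa]: there the adjacent consonants already agree in voicing (/q/ and /f/ are both voiceless), so this form is consistent with the same rule.
Since the segment that changes follows the conditioning segment, the assimilation is progressive.

progressive voicing assimilation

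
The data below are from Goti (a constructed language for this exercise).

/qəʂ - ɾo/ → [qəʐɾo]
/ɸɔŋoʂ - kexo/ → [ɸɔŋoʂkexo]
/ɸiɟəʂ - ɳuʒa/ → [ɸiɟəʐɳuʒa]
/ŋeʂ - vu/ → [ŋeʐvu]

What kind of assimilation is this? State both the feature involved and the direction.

Comparing underlying and surface forms, /ʂ/ → [ʐ] is the alternation; the neighbouring /ɾ/ is constant.
The change voiceless → voiced matches the voicing of the following /ɾ/, identifying this as voicing assimilation.
Place and manner are unchanged, so the assimilation is partial, not total.
Checking the remaining alternations: /ʂ/ → [ʐ] before /ɳ/ (voiceless → voiced, matching voiced); /ʂ/ → [ʐ] before /v/ (voiceless → voiced, matching voiced) — only voicing changes, and always toward the following segment.
No alternation appears in [ɸɔŋoʂkexo]: there the adjacent consonants already agree in voicing (/ʂ/ and /k/ are both voiceless), so this form is consistent with the same rule.
Since the segment that changes precedes the conditioning segment, the assimilation is regressive.

regressive voicing assimilation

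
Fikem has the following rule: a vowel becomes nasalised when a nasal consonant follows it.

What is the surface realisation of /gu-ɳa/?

[gũɳa]

/u/ sits next to the nasal /ɳ/ and is therefore nasalised to [ũ].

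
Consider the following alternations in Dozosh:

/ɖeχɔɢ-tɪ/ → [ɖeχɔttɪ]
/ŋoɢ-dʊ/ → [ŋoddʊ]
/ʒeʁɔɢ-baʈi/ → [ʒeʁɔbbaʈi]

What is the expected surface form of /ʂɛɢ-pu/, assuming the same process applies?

The data show regressive total assimilation (/ɢ/ → [t] before /t/; /ɢ/ → [d] before /d/; /ɢ/ → [b] before /b/): in every case the target segment becomes identical to its following neighbour, copying more than a single feature.
/ɢ/ is the segment targeted by the rule; it sits immediately before /p/, so it assimilates completely and surfaces as [p].

[ʂɛppu]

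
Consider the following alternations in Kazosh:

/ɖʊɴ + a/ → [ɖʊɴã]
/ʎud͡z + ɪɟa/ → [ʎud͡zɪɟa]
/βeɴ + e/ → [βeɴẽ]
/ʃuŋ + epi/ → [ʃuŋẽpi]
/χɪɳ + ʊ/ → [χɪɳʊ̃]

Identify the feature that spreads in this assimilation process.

The vowel /a/ surfaces as nasalised [ã] next to the preceding nasal /ɴ/ — it has acquired the [+nasal] feature of its neighbour.
Likewise in the remaining data: /e/ → [ẽ] after /ɴ/; /e/ → [ẽ] after /ŋ/; /ʊ/ → [ʊ̃] after /ɳ/ — each time a vowel is nasalised next to a preceding nasal.
No change occurs in [ʎud͡zɪɟa] because the vowel at the boundary is adjacent to an oral consonant, not a nasal (/ɪ/ next to /d͡z/).

nasality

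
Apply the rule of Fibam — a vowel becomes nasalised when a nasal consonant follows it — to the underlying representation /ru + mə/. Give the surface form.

[rũmə]

The vowel /u/ is adjacent to the following nasal /m/, so it acquires [+nasal] and surfaces as [ũ].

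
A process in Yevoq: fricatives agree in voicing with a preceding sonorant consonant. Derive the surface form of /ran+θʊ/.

The rule targets /θ/ (voiceless dental fricative), which sits after the trigger /n/ (voiced).
The voiced dental fricative is [ð], so /θ/ → [ð].

[ranðʊ]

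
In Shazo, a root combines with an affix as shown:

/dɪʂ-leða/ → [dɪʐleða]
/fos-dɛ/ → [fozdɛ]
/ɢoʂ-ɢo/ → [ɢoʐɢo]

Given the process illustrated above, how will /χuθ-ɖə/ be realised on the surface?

[χuðɖə]

The data show regressive voicing assimilation: /ʂ/ → [ʐ] before /l/; /s/ → [z] before /d/; /ʂ/ → [ʐ] before /ɢ/. In each pair only voicing changes, matching the following consonant, while place and manner stay constant.
/θ/ is a voiceless dental fricative. The following trigger /ɖ/ is voiced, so /θ/ must become voiced as well.
Changing only its voicing to voiced gives [ð] — the voiced dental fricative.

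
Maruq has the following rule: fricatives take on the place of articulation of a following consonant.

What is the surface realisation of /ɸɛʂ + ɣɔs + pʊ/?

The rule targets /ʂ/ (voiceless retroflex fricative), which sits before the trigger /ɣ/ (velar).
A voiceless velar fricative is [x], so the surface segment is [x].
At the second juncture, /s/ likewise becomes [ɸ] adjacent to /p/.

[ɸɛxɣɔɸpʊ]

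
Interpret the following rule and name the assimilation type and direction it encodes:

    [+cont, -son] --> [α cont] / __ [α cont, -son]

The rule copies [cont] (continuancy) from the environment onto the target fricatives; since [±cont] encodes the stop/fricative manner contrast, the assimilating dimension is manner.
The conditioning segment sits to the right of the focus bar, meaning the trigger follows the segment that changes — regressive assimilation.

regressive manner assimilation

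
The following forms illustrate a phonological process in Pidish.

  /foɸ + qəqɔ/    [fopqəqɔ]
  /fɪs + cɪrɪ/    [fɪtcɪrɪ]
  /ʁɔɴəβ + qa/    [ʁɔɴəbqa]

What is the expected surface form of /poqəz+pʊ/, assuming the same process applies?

[poqədpʊ]

The data show regressive manner assimilation: /ɸ/ → [p] before /q/; /s/ → [t] before /c/; /β/ → [b] before /q/. In each pair only manner changes, matching the following consonant, while place and voice stay constant.
The rule targets /z/ (voiced alveolar fricative), which sits before the trigger /p/ (stop).
A voiced alveolar stop is [d], so the surface segment is [d].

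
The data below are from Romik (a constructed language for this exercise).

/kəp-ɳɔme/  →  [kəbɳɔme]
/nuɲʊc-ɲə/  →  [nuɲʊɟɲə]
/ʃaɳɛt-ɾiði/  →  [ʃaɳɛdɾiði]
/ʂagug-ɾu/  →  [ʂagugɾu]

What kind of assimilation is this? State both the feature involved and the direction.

Underlying /p/ is realised as [b] next to /ɳ/; /ɳ/ itself does not change.
The change voiceless → voiced matches the voicing of the following /ɳ/, identifying this as voicing assimilation.
Place and manner are unchanged, so the assimilation is partial, not total.
Checking the remaining alternations: /c/ → [ɟ] before /ɲ/ (voiceless → voiced, matching voiced); /t/ → [d] before /ɾ/ (voiceless → voiced, matching voiced) — only voicing changes, and always toward the following segment.
No alternation appears in [ʂagugɾu]: there the adjacent consonants already agree in voicing (/g/ and /ɾ/ are both voiced), so this form is consistent with the same rule.
Since the segment that changes precedes the conditioning segment, the assimilation is regressive.

regressive voicing assimilation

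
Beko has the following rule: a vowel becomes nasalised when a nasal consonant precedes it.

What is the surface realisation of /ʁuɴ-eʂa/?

[ʁuɴẽʂa]

The vowel /e/ is adjacent to the preceding nasal /ɴ/, so it acquires [+nasal] and surfaces as [ẽ].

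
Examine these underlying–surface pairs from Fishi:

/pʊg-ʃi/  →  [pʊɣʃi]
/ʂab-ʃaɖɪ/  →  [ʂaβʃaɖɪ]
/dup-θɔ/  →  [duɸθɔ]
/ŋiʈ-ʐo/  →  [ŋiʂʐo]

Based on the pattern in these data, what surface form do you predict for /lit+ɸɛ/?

The data show regressive manner assimilation: /g/ → [ɣ] before /ʃ/; /b/ → [β] before /ʃ/; /p/ → [ɸ] before /θ/; /ʈ/ → [ʂ] before /ʐ/. In each pair only manner changes, matching the following consonant, while place and voice stay constant.
The rule targets /t/ (voiceless alveolar stop), which sits before the trigger /ɸ/ (fricative).
A voiceless alveolar fricative is [s], so the surface segment is [s].

[lisɸɛ]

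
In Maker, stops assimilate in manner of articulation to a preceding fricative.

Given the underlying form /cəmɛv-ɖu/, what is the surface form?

[cəmɛvʐu]

/ɖ/ is a voiced retroflex stop. The preceding trigger /v/ is a fricative, so /ɖ/ must become a fricative as well.
A voiced retroflex fricative is [ʐ], so the surface segment is [ʐ].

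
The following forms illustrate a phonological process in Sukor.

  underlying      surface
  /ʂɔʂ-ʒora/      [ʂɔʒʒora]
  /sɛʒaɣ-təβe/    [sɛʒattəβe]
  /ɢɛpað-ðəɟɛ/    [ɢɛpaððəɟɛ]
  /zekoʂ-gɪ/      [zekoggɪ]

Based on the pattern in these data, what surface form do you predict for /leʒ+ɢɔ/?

[leɢɢɔ]

The data show regressive total assimilation (/ʂ/ → [ʒ] before /ʒ/; /ɣ/ → [t] before /t/; /ʂ/ → [g] before /g/): in every case the target segment becomes identical to its following neighbour, copying more than a single feature.
In [ɢɛpaððəɟɛ] the two consonants at the boundary are already identical (/ð/ + /ð/), so the rule applies vacuously and nothing changes.
/ʒ/ is the segment targeted by the rule; it sits immediately before /ɢ/, so it assimilates completely and surfaces as [ɢ].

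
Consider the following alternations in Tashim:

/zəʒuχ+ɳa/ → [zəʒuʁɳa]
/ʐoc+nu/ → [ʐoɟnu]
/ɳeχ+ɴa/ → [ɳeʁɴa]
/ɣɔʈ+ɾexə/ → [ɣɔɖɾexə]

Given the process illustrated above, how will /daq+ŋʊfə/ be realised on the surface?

[daɢŋʊfə]

The data show regressive voicing assimilation: /χ/ → [ʁ] before /ɳ/; /c/ → [ɟ] before /n/; /χ/ → [ʁ] before /ɴ/; /ʈ/ → [ɖ] before /ɾ/. In each pair only voicing changes, matching the following consonant, while place and manner stay constant.
The rule targets /q/ (voiceless uvular stop), which sits before the trigger /ŋ/ (voiced).
A voiced uvular stop is [ɢ], so the surface segment is [ɢ].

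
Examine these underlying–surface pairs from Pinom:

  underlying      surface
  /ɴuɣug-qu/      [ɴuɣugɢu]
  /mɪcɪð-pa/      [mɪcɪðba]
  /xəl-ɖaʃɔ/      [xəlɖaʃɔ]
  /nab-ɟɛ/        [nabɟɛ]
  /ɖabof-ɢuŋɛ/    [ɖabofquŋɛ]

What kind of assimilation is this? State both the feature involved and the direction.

progressive voicing assimilation

Underlying /q/ is realised as [ɢ] next to /g/; /g/ itself does not change.
/q/ is voiceless while /g/ is voiced; the output [ɢ] is voiced, matching the trigger — so the feature that spreads is voicing.
Place and manner are unchanged, so the assimilation is partial, not total.
The other alternating forms pattern the same way: /p/ → [b] after /ð/ (voiceless → voiced, matching voiced); /ɢ/ → [q] after /f/ (voiced → voiceless, matching voiceless) — only voicing changes, and always toward the preceding segment.
No alternation appears in [xəlɖaʃɔ], [nabɟɛ]: there the adjacent consonants already agree in voicing (/ɖ/ and /l/ are both voiced; /ɟ/ and /b/ are both voiced), so these forms are consistent with the same rule.
Since the segment that changes follows the conditioning segment, the assimilation is progressive.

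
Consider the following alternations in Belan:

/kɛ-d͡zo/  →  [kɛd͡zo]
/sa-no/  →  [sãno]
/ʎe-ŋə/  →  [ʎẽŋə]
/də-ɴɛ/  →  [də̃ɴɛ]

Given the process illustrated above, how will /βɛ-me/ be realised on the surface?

The data show regressive nasality assimilation (vowel nasalisation): /a/ → [ã] before /n/; /e/ → [ẽ] before /ŋ/; /ə/ → [ə̃] before /ɴ/ — a vowel is nasalised by an immediately following nasal consonant.
No change occurs in [kɛd͡zo] because the vowel at the boundary is adjacent to an oral consonant, not a nasal (/ɛ/ next to /d͡z/).
The vowel /ɛ/ is adjacent to the following nasal /m/, so it acquires [+nasal] and surfaces as [ɛ̃].

[βɛ̃me]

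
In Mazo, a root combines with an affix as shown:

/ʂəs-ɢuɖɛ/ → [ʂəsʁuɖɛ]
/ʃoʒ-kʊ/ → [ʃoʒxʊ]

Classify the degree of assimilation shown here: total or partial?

partial assimilation

Comparing underlying and surface forms, /ɢ/ → [ʁ] is the alternation; the neighbouring /s/ is constant.
The change stop → fricative matches the manner of the preceding /s/, identifying this as manner assimilation.
Place and voice are unchanged, so the assimilation is partial, not total.
The other alternating form patterns the same way: /k/ → [x] after /ʒ/ (stop → fricative, matching a fricative) — only manner changes, and always toward the preceding segment.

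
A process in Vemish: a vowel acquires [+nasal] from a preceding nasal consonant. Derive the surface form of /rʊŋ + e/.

The vowel /e/ is adjacent to the preceding nasal /ŋ/, so it acquires [+nasal] and surfaces as [ẽ].

[rʊŋẽ]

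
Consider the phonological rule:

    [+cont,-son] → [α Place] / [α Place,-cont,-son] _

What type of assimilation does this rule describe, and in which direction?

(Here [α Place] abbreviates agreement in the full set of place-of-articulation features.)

progressive place assimilation

The rule copies the place features (abbreviated [Place]) from the environment onto the target, so the assimilating feature is place.
Since the environment is written before the underscore, the trigger precedes the target; the direction is progressive.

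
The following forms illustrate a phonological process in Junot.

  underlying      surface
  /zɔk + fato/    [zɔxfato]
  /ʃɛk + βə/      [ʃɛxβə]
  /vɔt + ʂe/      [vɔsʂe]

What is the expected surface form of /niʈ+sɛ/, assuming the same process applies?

[niʂsɛ]

The data show regressive manner assimilation: /k/ → [x] before /f/; /k/ → [x] before /β/; /t/ → [s] before /ʂ/. In each pair only manner changes, matching the following consonant, while place and voice stay constant.
/ʈ/ is a voiceless retroflex stop. The following trigger /s/ is a fricative, so /ʈ/ must become a fricative as well.
The voiceless retroflex fricative is [ʂ], so /ʈ/ → [ʂ].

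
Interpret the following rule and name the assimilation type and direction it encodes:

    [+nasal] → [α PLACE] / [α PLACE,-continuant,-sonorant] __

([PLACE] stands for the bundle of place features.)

progressive place assimilation

The rule copies the place features (abbreviated [PLACE]) from the environment onto the target, so the assimilating feature is place.
Since the environment is written before the underscore, the trigger precedes the target; the direction is progressive.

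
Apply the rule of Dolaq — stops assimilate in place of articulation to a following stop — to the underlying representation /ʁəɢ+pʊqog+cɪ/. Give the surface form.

[ʁəbpʊqoɟcɪ]

/ɢ/ is a voiced uvular stop. The following trigger /p/ is bilabial, so /ɢ/ must become bilabial as well.
Changing only its place to bilabial gives [b] — the voiced bilabial stop.
At the second juncture, /g/ likewise becomes [ɟ] adjacent to /c/.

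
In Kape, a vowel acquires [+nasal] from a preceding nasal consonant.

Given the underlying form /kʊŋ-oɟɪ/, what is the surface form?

[kʊŋõɟɪ]

The vowel /o/ is adjacent to the preceding nasal /ŋ/, so it acquires [+nasal] and surfaces as [õ].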